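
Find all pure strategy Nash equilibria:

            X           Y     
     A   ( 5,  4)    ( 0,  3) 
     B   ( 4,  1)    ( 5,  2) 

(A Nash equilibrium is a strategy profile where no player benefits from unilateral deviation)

Nash equilibrium: (A, X), (B, Y)

Work:
Best responses:
  P1 vs X: payoffs [5, 4] → best response A (payoff 5)
  P1 vs Y: payoffs [0, 5] → best response B (payoff 5)
  P2 vs A: payoffs [4, 3] → best response X (payoff 4)
  P2 vs B: payoffs [1, 2] → best response Y (payoff 2)
Mutual best responses: (A,X), (B,Y) → Nash equilibria.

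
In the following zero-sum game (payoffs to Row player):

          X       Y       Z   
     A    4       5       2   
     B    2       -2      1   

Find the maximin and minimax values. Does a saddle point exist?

Maximin = 2, Minimax = 2, Saddle: True

Work:
Row minimums: [2, -2] → maximin = 2
Column maximums: [4, 5, 2] → minimax = 2
Saddle point exists! Game value = 2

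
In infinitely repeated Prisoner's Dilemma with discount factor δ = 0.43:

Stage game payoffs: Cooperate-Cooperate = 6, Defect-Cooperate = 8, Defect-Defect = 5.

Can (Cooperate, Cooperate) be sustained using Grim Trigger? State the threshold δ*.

δ* = 0.6667; since δ = 0.43 < 0.6667, cooperation cannot be sustained

Work:
For Grim Trigger:
Cooperate forever: 6/(1-δ)
Defect then punished: 8 + 5·δ/(1-δ)
Need: 6/(1-δ) ≥ 8 + 5·δ/(1-δ)
Solving: δ ≥ (T-R)/(T-P) = (8-6)/(8-5) = 0.6667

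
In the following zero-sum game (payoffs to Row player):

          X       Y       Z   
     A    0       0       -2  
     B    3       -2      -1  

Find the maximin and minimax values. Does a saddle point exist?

Maximin = -2, Minimax = -1, Saddle: False

Work:
Row minimums: [-2, -2] → maximin = -2
Column maximums: [3, 0, -1] → minimax = -1
No saddle point (maximin ≠ minimax). Mixed strategy needed.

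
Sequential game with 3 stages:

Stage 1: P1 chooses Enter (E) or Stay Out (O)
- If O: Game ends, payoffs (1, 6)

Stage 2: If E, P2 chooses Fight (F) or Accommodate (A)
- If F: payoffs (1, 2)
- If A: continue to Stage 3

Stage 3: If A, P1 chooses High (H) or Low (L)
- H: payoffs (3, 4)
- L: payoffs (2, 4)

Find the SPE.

SPE: (E, A, H); Outcome (3, 4)

Work:
Stage 3: P1 chooses H (3 vs 2)
Stage 2: P2: F->2, A->4 (anticipating H). Choose A
Stage 1: P1: O->1, E->3 (anticipating A, H). Choose E
SPE path: E -> A -> H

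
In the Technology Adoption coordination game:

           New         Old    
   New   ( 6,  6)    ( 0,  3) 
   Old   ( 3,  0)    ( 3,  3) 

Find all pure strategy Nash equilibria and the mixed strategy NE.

Pure NE: (New, New) and (Old, Old); Mixed NE: p = 0.5, q = 0.5

Work:
Check pure NE:
(New, New): (6, 6) - no unilateral deviation beneficial
(Old, Old): (3, 3) - no unilateral deviation beneficial
Mixed NE: P1 plays New with p = 0.5, P2 plays New with q = 0.5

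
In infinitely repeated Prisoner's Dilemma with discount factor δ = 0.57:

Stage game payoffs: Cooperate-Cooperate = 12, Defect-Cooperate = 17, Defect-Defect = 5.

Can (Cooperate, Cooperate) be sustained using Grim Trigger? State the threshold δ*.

δ* = 0.4167; since δ = 0.57 ≥ 0.4167, cooperation can be sustained

Work:
For Grim Trigger:
Cooperate forever: 12/(1-δ)
Defect then punished: 17 + 5·δ/(1-δ)
Need: 12/(1-δ) ≥ 17 + 5·δ/(1-δ)
Solving: δ ≥ (T-R)/(T-P) = (17-12)/(17-5) = 0.4167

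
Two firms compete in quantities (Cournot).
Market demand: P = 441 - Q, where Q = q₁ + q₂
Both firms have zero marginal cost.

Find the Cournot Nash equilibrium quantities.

q₁* = q₂* = 147.0; P* = 147.0

Work:
Profit: π_i = P·q_i = (a - q_i - q_j)·q_i
FOC: ∂π_i/∂q_i = a - 2q_i - q_j = 0
Reaction function: q_i = (441 - q_j)/2
Symmetry: q* = 441/3 = 147.0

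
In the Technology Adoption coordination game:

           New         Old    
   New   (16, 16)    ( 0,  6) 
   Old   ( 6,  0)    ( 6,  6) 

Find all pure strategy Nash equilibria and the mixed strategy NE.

Pure NE: (New, New) and (Old, Old); Mixed NE: p = 0.375, q = 0.375

Work:
Check pure NE:
(New, New): (16, 16) - no unilateral deviation beneficial
(Old, Old): (6, 6) - no unilateral deviation beneficial
Mixed NE: P1 plays New with p = 0.375, P2 plays New with q = 0.375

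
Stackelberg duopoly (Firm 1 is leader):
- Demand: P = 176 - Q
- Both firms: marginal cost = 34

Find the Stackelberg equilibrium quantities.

q₁* (leader) = 71.0, q₂* (follower) = 35.5

Work:
Follower's reaction: q₂ = (a - c - q₁)/2
Leader substitutes: π₁ = q₁·(a - q₁ - (a-c-q₁)/2 - c)
FOC: q₁* = (176 - 34)/2 = 71.00
Then: q₂* = (176 - 34 - 71.0)/2 = 35.50
Leader has first-mover advantage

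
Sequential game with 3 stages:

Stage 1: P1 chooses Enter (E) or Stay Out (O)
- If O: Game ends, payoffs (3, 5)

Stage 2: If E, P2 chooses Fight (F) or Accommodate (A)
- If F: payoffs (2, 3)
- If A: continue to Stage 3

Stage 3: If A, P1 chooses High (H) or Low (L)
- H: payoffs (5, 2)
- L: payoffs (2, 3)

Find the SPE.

SPE: (O, F, H); Outcome (3, 5)

Work:
Stage 3: P1 chooses H (5 vs 2)
Stage 2: P2: F->3, A->2 (anticipating H). Choose F
Stage 1: P1: O->3, E->2 (anticipating F, H). Choose O
SPE path: O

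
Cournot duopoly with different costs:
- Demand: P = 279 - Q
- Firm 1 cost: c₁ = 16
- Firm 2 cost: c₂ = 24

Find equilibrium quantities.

q₁* = 90.33, q₂* = 82.33

Work:
Reaction: q₁ = (279 - 16 - q₂)/2
Reaction: q₂ = (279 - 24 - q₁)/2
Solve simultaneously:
q₁* = (279 - 2×16 + 24)/3 = 90.33
q₂* = (279 - 2×24 + 16)/3 = 82.33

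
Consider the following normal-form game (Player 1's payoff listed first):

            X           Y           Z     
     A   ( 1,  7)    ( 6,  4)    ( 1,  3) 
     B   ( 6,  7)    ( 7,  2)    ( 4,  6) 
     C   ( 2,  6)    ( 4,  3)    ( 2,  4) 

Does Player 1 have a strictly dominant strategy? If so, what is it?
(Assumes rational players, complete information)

Yes, Player 1's strictly dominant strategy is B

Work:
A strategy strictly dominates another if it gives a strictly higher payoff against every opponent action. Compare each pair of P1's strategies column-by-column:
  A vs B: [1 vs 6, 6 vs 7, 1 vs 4] → A does not strictly dominate B (column X: 1 ≤ 6)
  A vs C: [1 vs 2, 6 vs 4, 1 vs 2] → A does not strictly dominate C (column X: 1 ≤ 2)
  B vs A: [6 vs 1, 7 vs 6, 4 vs 1] → B strictly dominates A
  B vs C: [6 vs 2, 7 vs 4, 4 vs 2] → B strictly dominates C
  C vs A: [2 vs 1, 4 vs 6, 2 vs 1] → C does not strictly dominate A (column Y: 4 ≤ 6)
  C vs B: [2 vs 6, 4 vs 7, 2 vs 4] → C does not strictly dominate B (column X: 2 ≤ 6)
B strictly dominates every other strategy → strictly dominant.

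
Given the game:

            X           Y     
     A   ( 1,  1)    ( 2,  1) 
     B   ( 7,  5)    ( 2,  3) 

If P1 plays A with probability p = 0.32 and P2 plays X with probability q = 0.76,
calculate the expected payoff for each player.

E[P1] = 4.3408, E[P2] = 3.3936

Work:
E[P1] = p·q·π₁(A,X) + p·(1-q)·π₁(A,Y) + (1-p)·q·π₁(B,X) + (1-p)·(1-q)·π₁(B,Y)
= 0.32·0.76·1 + 0.32·0.24·2 + 0.68·0.76·7 + 0.68·0.24·2
= 4.3408

E[P2] = 3.3936 (similar calculation)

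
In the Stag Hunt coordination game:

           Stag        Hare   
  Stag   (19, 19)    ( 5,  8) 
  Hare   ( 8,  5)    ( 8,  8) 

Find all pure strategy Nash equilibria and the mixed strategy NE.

Pure NE: (Stag, Stag) and (Hare, Hare); Mixed NE: p = 0.2143, q = 0.2143

Work:
Check pure NE:
(Stag, Stag): (19, 19) - no unilateral deviation beneficial
(Hare, Hare): (8, 8) - no unilateral deviation beneficial
Mixed NE: P1 plays Stag with p = 0.2143, P2 plays Stag with q = 0.2143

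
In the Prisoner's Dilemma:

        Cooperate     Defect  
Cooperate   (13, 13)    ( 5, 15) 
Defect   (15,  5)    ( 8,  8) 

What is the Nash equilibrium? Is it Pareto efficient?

(Defect, Defect) is NE; not Pareto efficient

Work:
Defect dominates Cooperate for both players:
If P2 cooperates: Defect (15) > Cooperate (13)
If P2 defects: Defect (8) > Cooperate (5)
NE: (Defect, Defect) with payoff (8, 8)
But (Cooperate, Cooperate) = (13, 13) Pareto dominates (8, 8)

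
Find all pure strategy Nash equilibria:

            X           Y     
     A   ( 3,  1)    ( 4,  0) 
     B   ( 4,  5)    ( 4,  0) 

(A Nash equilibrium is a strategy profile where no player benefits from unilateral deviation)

Nash equilibrium: (B, X)

Work:
Best responses:
  P1 vs X: payoffs [3, 4] → best response B (payoff 4)
  P1 vs Y: payoffs [4, 4] → best response A/B (payoff 4)
  P2 vs A: payoffs [1, 0] → best response X (payoff 1)
  P2 vs B: payoffs [5, 0] → best response X (payoff 5)
Mutual best responses: (B,X) → Nash equilibria.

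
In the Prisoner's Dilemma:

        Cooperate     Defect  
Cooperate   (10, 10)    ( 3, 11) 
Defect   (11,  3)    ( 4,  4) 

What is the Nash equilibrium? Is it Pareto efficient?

(Defect, Defect) is NE; not Pareto efficient

Work:
Defect dominates Cooperate for both players:
If P2 cooperates: Defect (11) > Cooperate (10)
If P2 defects: Defect (4) > Cooperate (3)
NE: (Defect, Defect) with payoff (4, 4)
But (Cooperate, Cooperate) = (10, 10) Pareto dominates (4, 4)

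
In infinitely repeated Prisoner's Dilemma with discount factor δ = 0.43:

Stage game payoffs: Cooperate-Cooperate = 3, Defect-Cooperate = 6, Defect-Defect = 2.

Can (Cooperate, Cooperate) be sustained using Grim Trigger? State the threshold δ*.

δ* = 0.75; since δ = 0.43 < 0.75, cooperation cannot be sustained

Work:
For Grim Trigger:
Cooperate forever: 3/(1-δ)
Defect then punished: 6 + 2·δ/(1-δ)
Need: 3/(1-δ) ≥ 6 + 2·δ/(1-δ)
Solving: δ ≥ (T-R)/(T-P) = (6-3)/(6-2) = 0.75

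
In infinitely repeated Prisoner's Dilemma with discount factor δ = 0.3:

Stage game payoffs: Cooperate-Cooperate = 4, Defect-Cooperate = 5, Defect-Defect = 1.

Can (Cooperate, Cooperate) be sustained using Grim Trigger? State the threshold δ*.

δ* = 0.25; since δ = 0.3 ≥ 0.25, cooperation can be sustained

Work:
For Grim Trigger:
Cooperate forever: 4/(1-δ)
Defect then punished: 5 + 1·δ/(1-δ)
Need: 4/(1-δ) ≥ 5 + 1·δ/(1-δ)
Solving: δ ≥ (T-R)/(T-P) = (5-4)/(5-1) = 0.25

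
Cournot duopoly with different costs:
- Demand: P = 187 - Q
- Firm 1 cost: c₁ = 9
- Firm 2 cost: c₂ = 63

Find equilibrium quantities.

q₁* = 77.33, q₂* = 23.33

Work:
Reaction: q₁ = (187 - 9 - q₂)/2
Reaction: q₂ = (187 - 63 - q₁)/2
Solve simultaneously:
q₁* = (187 - 2×9 + 63)/3 = 77.33
q₂* = (187 - 2×63 + 9)/3 = 23.33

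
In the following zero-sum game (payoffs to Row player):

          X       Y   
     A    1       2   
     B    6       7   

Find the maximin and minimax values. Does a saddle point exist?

Maximin = 6, Minimax = 6, Saddle: True

Work:
Row minimums: [1, 6] → maximin = 6
Column maximums: [6, 7] → minimax = 6
Saddle point exists! Game value = 6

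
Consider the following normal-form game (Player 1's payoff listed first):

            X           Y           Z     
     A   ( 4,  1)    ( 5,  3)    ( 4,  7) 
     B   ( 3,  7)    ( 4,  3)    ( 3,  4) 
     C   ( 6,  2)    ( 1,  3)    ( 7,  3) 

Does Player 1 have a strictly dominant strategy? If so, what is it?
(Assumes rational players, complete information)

No strictly dominant strategy exists for Player 1

Work:
A strategy strictly dominates another if it gives a strictly higher payoff against every opponent action. Compare each pair of P1's strategies column-by-column:
  A vs B: [4 vs 3, 5 vs 4, 4 vs 3] → A strictly dominates B
  A vs C: [4 vs 6, 5 vs 1, 4 vs 7] → A does not strictly dominate C (column X: 4 ≤ 6)
  B vs A: [3 vs 4, 4 vs 5, 3 vs 4] → B does not strictly dominate A (column X: 3 ≤ 4)
  B vs C: [3 vs 6, 4 vs 1, 3 vs 7] → B does not strictly dominate C (column X: 3 ≤ 6)
  C vs A: [6 vs 4, 1 vs 5, 7 vs 4] → C does not strictly dominate A (column Y: 1 ≤ 5)
  C vs B: [6 vs 3, 1 vs 4, 7 vs 3] → C does not strictly dominate B (column Y: 1 ≤ 4)
No single strategy strictly dominates all others → no strictly dominant strategy.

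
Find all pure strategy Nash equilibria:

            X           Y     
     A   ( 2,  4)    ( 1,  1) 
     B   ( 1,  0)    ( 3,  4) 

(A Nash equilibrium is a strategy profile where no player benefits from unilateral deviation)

Nash equilibrium: (A, X), (B, Y)

Work:
Best responses:
  P1 vs X: payoffs [2, 1] → best response A (payoff 2)
  P1 vs Y: payoffs [1, 3] → best response B (payoff 3)
  P2 vs A: payoffs [4, 1] → best response X (payoff 4)
  P2 vs B: payoffs [0, 4] → best response Y (payoff 4)
Mutual best responses: (A,X), (B,Y) → Nash equilibria.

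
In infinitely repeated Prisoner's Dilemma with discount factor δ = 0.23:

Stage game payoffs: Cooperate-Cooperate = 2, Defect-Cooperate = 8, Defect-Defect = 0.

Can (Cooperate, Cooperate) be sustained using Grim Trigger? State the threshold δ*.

δ* = 0.75; since δ = 0.23 < 0.75, cooperation cannot be sustained

Work:
For Grim Trigger:
Cooperate forever: 2/(1-δ)
Defect then punished: 8 + 0·δ/(1-δ)
Need: 2/(1-δ) ≥ 8 + 0·δ/(1-δ)
Solving: δ ≥ (T-R)/(T-P) = (8-2)/(8-0) = 0.75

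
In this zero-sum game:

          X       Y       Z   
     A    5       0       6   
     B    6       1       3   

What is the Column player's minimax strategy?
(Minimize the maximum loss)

Column should play Y, value = 1

Work:
Column player minimizes Row's maximum payoff:
Column X: max payoff to Row = 6
Column Y: max payoff to Row = 1
Column Z: max payoff to Row = 6
Minimum is 1, achieved by column Y.
Minimax strategy: Y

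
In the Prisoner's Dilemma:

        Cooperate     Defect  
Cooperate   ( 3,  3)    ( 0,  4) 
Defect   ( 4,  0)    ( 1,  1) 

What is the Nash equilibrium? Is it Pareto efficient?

(Defect, Defect) is NE; not Pareto efficient

Work:
Defect dominates Cooperate for both players:
If P2 cooperates: Defect (4) > Cooperate (3)
If P2 defects: Defect (1) > Cooperate (0)
NE: (Defect, Defect) with payoff (1, 1)
But (Cooperate, Cooperate) = (3, 3) Pareto dominates (1, 1)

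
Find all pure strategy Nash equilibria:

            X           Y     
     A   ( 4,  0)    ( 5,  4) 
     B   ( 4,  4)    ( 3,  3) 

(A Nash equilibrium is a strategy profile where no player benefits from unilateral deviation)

Nash equilibrium: (A, Y), (B, X)

Work:
Best responses:
  P1 vs X: payoffs [4, 4] → best response A/B (payoff 4)
  P1 vs Y: payoffs [5, 3] → best response A (payoff 5)
  P2 vs A: payoffs [0, 4] → best response Y (payoff 4)
  P2 vs B: payoffs [4, 3] → best response X (payoff 4)
Mutual best responses: (A,Y), (B,X) → Nash equilibria.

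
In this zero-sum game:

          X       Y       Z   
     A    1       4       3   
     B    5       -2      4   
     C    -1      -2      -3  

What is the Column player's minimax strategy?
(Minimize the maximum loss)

Column should play Y or Z (all achieve the minimum), value = 4

Work:
Column player minimizes Row's maximum payoff:
Column X: max payoff to Row = 5
Column Y: max payoff to Row = 4
Column Z: max payoff to Row = 4
Minimum is 4, achieved by columns Y, Z (tied).
Each of Y or Z is a minimax strategy.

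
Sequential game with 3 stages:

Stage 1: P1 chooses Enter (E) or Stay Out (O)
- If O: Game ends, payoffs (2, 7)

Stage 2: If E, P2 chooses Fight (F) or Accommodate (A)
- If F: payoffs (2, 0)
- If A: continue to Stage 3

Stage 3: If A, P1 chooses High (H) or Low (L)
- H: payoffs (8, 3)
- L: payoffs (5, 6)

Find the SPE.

SPE: (E, A, H); Outcome (8, 3)

Work:
Stage 3: P1 chooses H (8 vs 5)
Stage 2: P2: F->0, A->3 (anticipating H). Choose A
Stage 1: P1: O->2, E->8 (anticipating A, H). Choose E
SPE path: E -> A -> H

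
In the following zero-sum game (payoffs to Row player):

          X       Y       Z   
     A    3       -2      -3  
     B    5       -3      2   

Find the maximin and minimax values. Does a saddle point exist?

Maximin = -3, Minimax = -2, Saddle: False

Work:
Row minimums: [-3, -3] → maximin = -3
Column maximums: [5, -2, 2] → minimax = -2
No saddle point (maximin ≠ minimax). Mixed strategy needed.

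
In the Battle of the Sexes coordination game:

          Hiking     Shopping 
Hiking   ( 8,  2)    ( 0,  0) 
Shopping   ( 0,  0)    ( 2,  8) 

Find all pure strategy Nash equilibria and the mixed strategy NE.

Pure NE: (Hiking, Hiking) and (Shopping, Shopping); Mixed NE: p = 0.8, q = 0.2

Work:
Check pure NE:
(Hiking, Hiking): (8, 2) - no unilateral deviation beneficial
(Shopping, Shopping): (2, 8) - no unilateral deviation beneficial
Mixed NE: P1 plays Hiking with p = 0.8, P2 plays Hiking with q = 0.2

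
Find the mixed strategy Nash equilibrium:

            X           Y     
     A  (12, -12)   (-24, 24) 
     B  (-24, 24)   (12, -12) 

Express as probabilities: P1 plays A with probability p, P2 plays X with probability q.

p = 0.5, q = 0.5

Work:
Find probabilities that make opponent indifferent:
P2 chooses q to make P1 indifferent between A and B
P1 chooses p to make P2 indifferent between X and Y
Mixed NE: P1 plays (A: 0.5, B: 0.5), P2 plays (X: 0.5, Y: 0.5)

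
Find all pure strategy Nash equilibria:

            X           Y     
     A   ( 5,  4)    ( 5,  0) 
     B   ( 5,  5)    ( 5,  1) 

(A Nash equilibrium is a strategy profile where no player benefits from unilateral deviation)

Nash equilibrium: (A, X), (B, X)

Work:
Best responses:
  P1 vs X: payoffs [5, 5] → best response A/B (payoff 5)
  P1 vs Y: payoffs [5, 5] → best response A/B (payoff 5)
  P2 vs A: payoffs [4, 0] → best response X (payoff 4)
  P2 vs B: payoffs [5, 1] → best response X (payoff 5)
Mutual best responses: (A,X), (B,X) → Nash equilibria.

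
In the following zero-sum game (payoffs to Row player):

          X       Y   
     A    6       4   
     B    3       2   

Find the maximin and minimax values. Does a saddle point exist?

Maximin = 4, Minimax = 4, Saddle: True

Work:
Row minimums: [4, 2] → maximin = 4
Column maximums: [6, 4] → minimax = 4
Saddle point exists! Game value = 4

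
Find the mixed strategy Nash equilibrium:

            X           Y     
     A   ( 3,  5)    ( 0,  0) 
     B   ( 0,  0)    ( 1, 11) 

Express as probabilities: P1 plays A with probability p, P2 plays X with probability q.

p = 0.6875, q = 0.25

Work:
Find probabilities that make opponent indifferent:
P2 chooses q to make P1 indifferent between A and B
P1 chooses p to make P2 indifferent between X and Y
Mixed NE: P1 plays (A: 0.6875, B: 0.3125), P2 plays (X: 0.25, Y: 0.75)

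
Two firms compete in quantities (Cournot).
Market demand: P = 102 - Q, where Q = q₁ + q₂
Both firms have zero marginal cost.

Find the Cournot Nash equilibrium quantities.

q₁* = q₂* = 34.0; P* = 34.0

Work:
Profit: π_i = P·q_i = (a - q_i - q_j)·q_i
FOC: ∂π_i/∂q_i = a - 2q_i - q_j = 0
Reaction function: q_i = (102 - q_j)/2
Symmetry: q* = 102/3 = 34.0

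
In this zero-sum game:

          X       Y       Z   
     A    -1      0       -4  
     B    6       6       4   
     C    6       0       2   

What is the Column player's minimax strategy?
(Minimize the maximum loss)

Column should play Z, value = 4

Work:
Column player minimizes Row's maximum payoff:
Column X: max payoff to Row = 6
Column Y: max payoff to Row = 6
Column Z: max payoff to Row = 4
Minimum is 4, achieved by column Z.
Minimax strategy: Z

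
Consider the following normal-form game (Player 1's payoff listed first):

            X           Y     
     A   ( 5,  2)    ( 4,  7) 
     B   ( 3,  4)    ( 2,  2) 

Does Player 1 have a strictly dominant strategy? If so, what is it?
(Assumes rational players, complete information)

Yes, Player 1's strictly dominant strategy is A

Work:
A strategy strictly dominates another if it gives a strictly higher payoff against every opponent action. Compare each pair of P1's strategies column-by-column:
  A vs B: [5 vs 3, 4 vs 2] → A strictly dominates B
  B vs A: [3 vs 5, 2 vs 4] → B does not strictly dominate A (column X: 3 ≤ 5)
A strictly dominates every other strategy → strictly dominant.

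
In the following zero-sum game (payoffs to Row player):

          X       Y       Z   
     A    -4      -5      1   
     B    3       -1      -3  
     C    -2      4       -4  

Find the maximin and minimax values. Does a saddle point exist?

Maximin = -3, Minimax = 1, Saddle: False

Work:
Row minimums: [-5, -3, -4] → maximin = -3
Column maximums: [3, 4, 1] → minimax = 1
No saddle point (maximin ≠ minimax). Mixed strategy needed.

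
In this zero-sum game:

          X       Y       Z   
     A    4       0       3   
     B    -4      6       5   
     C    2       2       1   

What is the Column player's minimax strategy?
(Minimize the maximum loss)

Column should play X, value = 4

Work:
Column player minimizes Row's maximum payoff:
Column X: max payoff to Row = 4
Column Y: max payoff to Row = 6
Column Z: max payoff to Row = 5
Minimum is 4, achieved by column X.
Minimax strategy: X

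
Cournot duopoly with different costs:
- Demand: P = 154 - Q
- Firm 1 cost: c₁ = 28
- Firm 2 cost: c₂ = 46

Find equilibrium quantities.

q₁* = 48.0, q₂* = 30.0

Work:
Reaction: q₁ = (154 - 28 - q₂)/2
Reaction: q₂ = (154 - 46 - q₁)/2
Solve simultaneously:
q₁* = (154 - 2×28 + 46)/3 = 48.0
q₂* = (154 - 2×46 + 28)/3 = 30.0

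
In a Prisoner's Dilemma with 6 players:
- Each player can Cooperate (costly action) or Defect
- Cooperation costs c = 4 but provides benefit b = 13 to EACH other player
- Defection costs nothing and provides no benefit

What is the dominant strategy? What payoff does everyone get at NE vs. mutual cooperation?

Dominant: Defect; NE payoff = 0; Coop payoff = 61

Work:
Defect dominates (saves cost c = 4, benefit to others is external)
NE: All defect → everyone gets 0
If all cooperate: each receives (5)×13 - 4 = 61
Social dilemma: 61 > 0 but NE gives 0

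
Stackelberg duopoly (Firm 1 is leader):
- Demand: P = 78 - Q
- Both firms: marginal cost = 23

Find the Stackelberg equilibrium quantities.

q₁* (leader) = 27.5, q₂* (follower) = 13.75

Work:
Follower's reaction: q₂ = (a - c - q₁)/2
Leader substitutes: π₁ = q₁·(a - q₁ - (a-c-q₁)/2 - c)
FOC: q₁* = (78 - 23)/2 = 27.50
Then: q₂* = (78 - 23 - 27.5)/2 = 13.75
Leader has first-mover advantage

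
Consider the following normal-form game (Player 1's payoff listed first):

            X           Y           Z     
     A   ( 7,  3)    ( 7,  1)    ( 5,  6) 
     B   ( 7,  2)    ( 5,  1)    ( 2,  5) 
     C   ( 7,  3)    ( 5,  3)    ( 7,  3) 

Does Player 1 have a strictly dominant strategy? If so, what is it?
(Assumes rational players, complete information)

No strictly dominant strategy exists for Player 1

Work:
A strategy strictly dominates another if it gives a strictly higher payoff against every opponent action. Compare each pair of P1's strategies column-by-column:
  A vs B: [7 vs 7, 7 vs 5, 5 vs 2] → A does not strictly dominate B (column X: 7 ≤ 7)
  A vs C: [7 vs 7, 7 vs 5, 5 vs 7] → A does not strictly dominate C (column X: 7 ≤ 7)
  B vs A: [7 vs 7, 5 vs 7, 2 vs 5] → B does not strictly dominate A (column X: 7 ≤ 7)
  B vs C: [7 vs 7, 5 vs 5, 2 vs 7] → B does not strictly dominate C (column X: 7 ≤ 7)
  C vs A: [7 vs 7, 5 vs 7, 7 vs 5] → C does not strictly dominate A (column X: 7 ≤ 7)
  C vs B: [7 vs 7, 5 vs 5, 7 vs 2] → C does not strictly dominate B (column X: 7 ≤ 7)
No single strategy strictly dominates all others → no strictly dominant strategy.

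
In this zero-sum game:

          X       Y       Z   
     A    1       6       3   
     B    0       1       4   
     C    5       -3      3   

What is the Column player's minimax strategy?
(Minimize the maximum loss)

Column should play Z, value = 4

Work:
Column player minimizes Row's maximum payoff:
Column X: max payoff to Row = 5
Column Y: max payoff to Row = 6
Column Z: max payoff to Row = 4
Minimum is 4, achieved by column Z.
Minimax strategy: Z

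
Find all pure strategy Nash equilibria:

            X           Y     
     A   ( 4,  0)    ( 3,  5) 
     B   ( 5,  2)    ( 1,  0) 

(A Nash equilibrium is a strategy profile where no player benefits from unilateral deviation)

Nash equilibrium: (A, Y), (B, X)

Work:
Best responses:
  P1 vs X: payoffs [4, 5] → best response B (payoff 5)
  P1 vs Y: payoffs [3, 1] → best response A (payoff 3)
  P2 vs A: payoffs [0, 5] → best response Y (payoff 5)
  P2 vs B: payoffs [2, 0] → best response X (payoff 2)
Mutual best responses: (A,Y), (B,X) → Nash equilibria.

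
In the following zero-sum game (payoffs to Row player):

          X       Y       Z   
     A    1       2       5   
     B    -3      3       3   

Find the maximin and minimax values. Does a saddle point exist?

Maximin = 1, Minimax = 1, Saddle: True

Work:
Row minimums: [1, -3] → maximin = 1
Column maximums: [1, 3, 5] → minimax = 1
Saddle point exists! Game value = 1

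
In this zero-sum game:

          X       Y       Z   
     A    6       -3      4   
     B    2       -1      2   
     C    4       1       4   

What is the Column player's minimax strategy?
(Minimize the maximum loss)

Column should play Y, value = 1

Work:
Column player minimizes Row's maximum payoff:
Column X: max payoff to Row = 6
Column Y: max payoff to Row = 1
Column Z: max payoff to Row = 4
Minimum is 1, achieved by column Y.
Minimax strategy: Y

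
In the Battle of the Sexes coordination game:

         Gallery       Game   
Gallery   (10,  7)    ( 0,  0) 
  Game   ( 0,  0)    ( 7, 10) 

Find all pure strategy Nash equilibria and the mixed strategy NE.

Pure NE: (Gallery, Gallery) and (Game, Game); Mixed NE: p = 0.5882, q = 0.4118

Work:
Check pure NE:
(Gallery, Gallery): (10, 7) - no unilateral deviation beneficial
(Game, Game): (7, 10) - no unilateral deviation beneficial
Mixed NE: P1 plays Gallery with p = 0.5882, P2 plays Gallery with q = 0.4118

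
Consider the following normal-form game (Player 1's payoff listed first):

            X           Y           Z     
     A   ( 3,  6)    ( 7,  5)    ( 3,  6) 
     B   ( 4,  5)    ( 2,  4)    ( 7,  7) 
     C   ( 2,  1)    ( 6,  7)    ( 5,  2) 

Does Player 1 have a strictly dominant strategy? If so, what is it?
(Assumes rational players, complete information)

No strictly dominant strategy exists for Player 1

Work:
A strategy strictly dominates another if it gives a strictly higher payoff against every opponent action. Compare each pair of P1's strategies column-by-column:
  A vs B: [3 vs 4, 7 vs 2, 3 vs 7] → A does not strictly dominate B (column X: 3 ≤ 4)
  A vs C: [3 vs 2, 7 vs 6, 3 vs 5] → A does not strictly dominate C (column Z: 3 ≤ 5)
  B vs A: [4 vs 3, 2 vs 7, 7 vs 3] → B does not strictly dominate A (column Y: 2 ≤ 7)
  B vs C: [4 vs 2, 2 vs 6, 7 vs 5] → B does not strictly dominate C (column Y: 2 ≤ 6)
  C vs A: [2 vs 3, 6 vs 7, 5 vs 3] → C does not strictly dominate A (column X: 2 ≤ 3)
  C vs B: [2 vs 4, 6 vs 2, 5 vs 7] → C does not strictly dominate B (column X: 2 ≤ 4)
No single strategy strictly dominates all others → no strictly dominant strategy.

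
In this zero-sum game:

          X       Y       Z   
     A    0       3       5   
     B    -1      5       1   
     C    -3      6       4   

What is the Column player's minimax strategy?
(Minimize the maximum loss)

Column should play X, value = 0

Work:
Column player minimizes Row's maximum payoff:
Column X: max payoff to Row = 0
Column Y: max payoff to Row = 6
Column Z: max payoff to Row = 5
Minimum is 0, achieved by column X.
Minimax strategy: X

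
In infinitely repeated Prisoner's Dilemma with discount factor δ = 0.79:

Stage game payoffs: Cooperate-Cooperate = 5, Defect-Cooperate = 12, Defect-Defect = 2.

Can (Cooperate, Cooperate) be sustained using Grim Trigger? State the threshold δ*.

δ* = 0.7; since δ = 0.79 ≥ 0.7, cooperation can be sustained

Work:
For Grim Trigger:
Cooperate forever: 5/(1-δ)
Defect then punished: 12 + 2·δ/(1-δ)
Need: 5/(1-δ) ≥ 12 + 2·δ/(1-δ)
Solving: δ ≥ (T-R)/(T-P) = (12-5)/(12-2) = 0.7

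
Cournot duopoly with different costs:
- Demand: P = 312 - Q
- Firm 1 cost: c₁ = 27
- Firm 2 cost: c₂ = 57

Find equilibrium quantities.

q₁* = 105.0, q₂* = 75.0

Work:
Reaction: q₁ = (312 - 27 - q₂)/2
Reaction: q₂ = (312 - 57 - q₁)/2
Solve simultaneously:
q₁* = (312 - 2×27 + 57)/3 = 105.0
q₂* = (312 - 2×57 + 27)/3 = 75.0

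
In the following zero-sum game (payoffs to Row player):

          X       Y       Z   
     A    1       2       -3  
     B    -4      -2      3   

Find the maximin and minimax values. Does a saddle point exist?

Maximin = -3, Minimax = 1, Saddle: False

Work:
Row minimums: [-3, -4] → maximin = -3
Column maximums: [1, 2, 3] → minimax = 1
No saddle point (maximin ≠ minimax). Mixed strategy needed.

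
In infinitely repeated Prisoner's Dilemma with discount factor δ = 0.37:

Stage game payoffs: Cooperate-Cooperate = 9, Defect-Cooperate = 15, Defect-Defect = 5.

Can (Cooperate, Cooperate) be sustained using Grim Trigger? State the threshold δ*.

δ* = 0.6; since δ = 0.37 < 0.6, cooperation cannot be sustained

Work:
For Grim Trigger:
Cooperate forever: 9/(1-δ)
Defect then punished: 15 + 5·δ/(1-δ)
Need: 9/(1-δ) ≥ 15 + 5·δ/(1-δ)
Solving: δ ≥ (T-R)/(T-P) = (15-9)/(15-5) = 0.6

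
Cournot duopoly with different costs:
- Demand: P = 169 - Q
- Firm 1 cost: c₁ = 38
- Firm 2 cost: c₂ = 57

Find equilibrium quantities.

q₁* = 50.0, q₂* = 31.0

Work:
Reaction: q₁ = (169 - 38 - q₂)/2
Reaction: q₂ = (169 - 57 - q₁)/2
Solve simultaneously:
q₁* = (169 - 2×38 + 57)/3 = 50.0
q₂* = (169 - 2×57 + 38)/3 = 31.0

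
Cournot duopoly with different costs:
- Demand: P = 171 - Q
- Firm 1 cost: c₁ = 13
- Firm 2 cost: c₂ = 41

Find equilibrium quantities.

q₁* = 62.0, q₂* = 34.0

Work:
Reaction: q₁ = (171 - 13 - q₂)/2
Reaction: q₂ = (171 - 41 - q₁)/2
Solve simultaneously:
q₁* = (171 - 2×13 + 41)/3 = 62.0
q₂* = (171 - 2×41 + 13)/3 = 34.0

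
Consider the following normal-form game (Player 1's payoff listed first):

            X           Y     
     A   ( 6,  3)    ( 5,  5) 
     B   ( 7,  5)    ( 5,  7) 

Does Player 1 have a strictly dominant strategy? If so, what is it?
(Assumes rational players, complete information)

No strictly dominant strategy exists for Player 1

Work:
A strategy strictly dominates another if it gives a strictly higher payoff against every opponent action. Compare each pair of P1's strategies column-by-column:
  A vs B: [6 vs 7, 5 vs 5] → A does not strictly dominate B (column X: 6 ≤ 7)
  B vs A: [7 vs 6, 5 vs 5] → B does not strictly dominate A (column Y: 5 ≤ 5)
No single strategy strictly dominates all others → no strictly dominant strategy.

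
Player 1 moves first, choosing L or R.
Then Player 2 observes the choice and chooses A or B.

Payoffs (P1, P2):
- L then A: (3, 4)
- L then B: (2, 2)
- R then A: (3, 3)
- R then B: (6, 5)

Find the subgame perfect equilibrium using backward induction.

P1 plays R, P2 plays A after L and B after R; Payoff (6, 5)

Work:
Backward induction:
After L: P2 chooses A → P1 gets 3
After R: P2 chooses B → P1 gets 6
P1 chooses R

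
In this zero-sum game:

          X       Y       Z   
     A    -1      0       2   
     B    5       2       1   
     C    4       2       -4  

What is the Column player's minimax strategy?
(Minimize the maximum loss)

Column should play Y or Z (all achieve the minimum), value = 2

Work:
Column player minimizes Row's maximum payoff:
Column X: max payoff to Row = 5
Column Y: max payoff to Row = 2
Column Z: max payoff to Row = 2
Minimum is 2, achieved by columns Y, Z (tied).
Each of Y or Z is a minimax strategy.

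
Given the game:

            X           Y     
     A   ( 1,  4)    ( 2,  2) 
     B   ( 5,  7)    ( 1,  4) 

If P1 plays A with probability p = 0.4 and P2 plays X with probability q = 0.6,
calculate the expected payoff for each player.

E[P1] = 2.6, E[P2] = 4.76

Work:
E[P1] = p·q·π₁(A,X) + p·(1-q)·π₁(A,Y) + (1-p)·q·π₁(B,X) + (1-p)·(1-q)·π₁(B,Y)
= 0.4·0.6·1 + 0.4·0.4·2 + 0.6·0.6·5 + 0.6·0.4·1
= 2.6

E[P2] = 4.76 (similar calculation)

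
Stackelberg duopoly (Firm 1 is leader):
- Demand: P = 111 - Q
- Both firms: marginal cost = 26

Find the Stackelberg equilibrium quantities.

q₁* (leader) = 42.5, q₂* (follower) = 21.25

Work:
Follower's reaction: q₂ = (a - c - q₁)/2
Leader substitutes: π₁ = q₁·(a - q₁ - (a-c-q₁)/2 - c)
FOC: q₁* = (111 - 26)/2 = 42.50
Then: q₂* = (111 - 26 - 42.5)/2 = 21.25
Leader has first-mover advantage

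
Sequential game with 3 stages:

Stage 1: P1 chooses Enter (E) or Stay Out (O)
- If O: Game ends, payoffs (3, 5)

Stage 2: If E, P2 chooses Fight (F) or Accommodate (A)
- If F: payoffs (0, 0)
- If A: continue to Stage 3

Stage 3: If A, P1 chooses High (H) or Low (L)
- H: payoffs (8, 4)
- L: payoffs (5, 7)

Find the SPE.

SPE: (E, A, H); Outcome (8, 4)

Work:
Stage 3: P1 chooses H (8 vs 5)
Stage 2: P2: F->0, A->4 (anticipating H). Choose A
Stage 1: P1: O->3, E->8 (anticipating A, H). Choose E
SPE path: E -> A -> H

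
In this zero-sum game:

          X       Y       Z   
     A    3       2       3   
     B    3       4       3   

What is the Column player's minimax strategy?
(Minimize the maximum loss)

Column should play X or Z (all achieve the minimum), value = 3

Work:
Column player minimizes Row's maximum payoff:
Column X: max payoff to Row = 3
Column Y: max payoff to Row = 4
Column Z: max payoff to Row = 3
Minimum is 3, achieved by columns X, Z (tied).
Each of X or Z is a minimax strategy.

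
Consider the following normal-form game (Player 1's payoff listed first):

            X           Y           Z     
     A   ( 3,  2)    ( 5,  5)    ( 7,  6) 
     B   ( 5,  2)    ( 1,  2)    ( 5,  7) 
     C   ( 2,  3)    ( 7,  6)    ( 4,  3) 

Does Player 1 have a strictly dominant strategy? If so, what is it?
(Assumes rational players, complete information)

No strictly dominant strategy exists for Player 1

Work:
A strategy strictly dominates another if it gives a strictly higher payoff against every opponent action. Compare each pair of P1's strategies column-by-column:
  A vs B: [3 vs 5, 5 vs 1, 7 vs 5] → A does not strictly dominate B (column X: 3 ≤ 5)
  A vs C: [3 vs 2, 5 vs 7, 7 vs 4] → A does not strictly dominate C (column Y: 5 ≤ 7)
  B vs A: [5 vs 3, 1 vs 5, 5 vs 7] → B does not strictly dominate A (column Y: 1 ≤ 5)
  B vs C: [5 vs 2, 1 vs 7, 5 vs 4] → B does not strictly dominate C (column Y: 1 ≤ 7)
  C vs A: [2 vs 3, 7 vs 5, 4 vs 7] → C does not strictly dominate A (column X: 2 ≤ 3)
  C vs B: [2 vs 5, 7 vs 1, 4 vs 5] → C does not strictly dominate B (column X: 2 ≤ 5)
No single strategy strictly dominates all others → no strictly dominant strategy.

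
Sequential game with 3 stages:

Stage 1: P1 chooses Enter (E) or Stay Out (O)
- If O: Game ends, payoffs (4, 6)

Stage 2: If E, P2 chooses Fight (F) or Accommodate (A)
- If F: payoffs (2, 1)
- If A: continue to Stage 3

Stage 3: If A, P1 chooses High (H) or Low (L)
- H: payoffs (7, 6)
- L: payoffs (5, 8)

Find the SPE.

SPE: (E, A, H); Outcome (7, 6)

Work:
Stage 3: P1 chooses H (7 vs 5)
Stage 2: P2: F->1, A->6 (anticipating H). Choose A
Stage 1: P1: O->4, E->7 (anticipating A, H). Choose E
SPE path: E -> A -> H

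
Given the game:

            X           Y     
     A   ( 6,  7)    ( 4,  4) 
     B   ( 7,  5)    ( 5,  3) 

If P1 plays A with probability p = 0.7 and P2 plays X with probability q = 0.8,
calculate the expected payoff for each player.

E[P1] = 5.9, E[P2] = 5.86

Work:
E[P1] = p·q·π₁(A,X) + p·(1-q)·π₁(A,Y) + (1-p)·q·π₁(B,X) + (1-p)·(1-q)·π₁(B,Y)
= 0.7·0.8·6 + 0.7·0.2·4 + 0.3·0.8·7 + 0.3·0.2·5
= 5.9

E[P2] = 5.86 (similar calculation)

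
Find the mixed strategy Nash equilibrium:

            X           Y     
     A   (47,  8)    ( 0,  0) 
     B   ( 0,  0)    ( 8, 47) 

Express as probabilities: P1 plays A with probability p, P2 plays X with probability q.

p = 0.8545, q = 0.1455

Work:
Find probabilities that make opponent indifferent:
P2 chooses q to make P1 indifferent between A and B
P1 chooses p to make P2 indifferent between X and Y
Mixed NE: P1 plays (A: 0.8545, B: 0.1455), P2 plays (X: 0.1455, Y: 0.8545)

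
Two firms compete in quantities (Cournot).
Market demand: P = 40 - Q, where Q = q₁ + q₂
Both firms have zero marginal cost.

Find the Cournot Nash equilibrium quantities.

q₁* = q₂* = 13.33; P* = 13.33

Work:
Profit: π_i = P·q_i = (a - q_i - q_j)·q_i
FOC: ∂π_i/∂q_i = a - 2q_i - q_j = 0
Reaction function: q_i = (40 - q_j)/2
Symmetry: q* = 40/3 = 13.33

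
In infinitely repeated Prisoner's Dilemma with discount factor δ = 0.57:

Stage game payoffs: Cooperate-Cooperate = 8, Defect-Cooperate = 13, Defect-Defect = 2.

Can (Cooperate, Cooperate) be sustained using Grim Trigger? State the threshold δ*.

δ* = 0.4545; since δ = 0.57 ≥ 0.4545, cooperation can be sustained

Work:
For Grim Trigger:
Cooperate forever: 8/(1-δ)
Defect then punished: 13 + 2·δ/(1-δ)
Need: 8/(1-δ) ≥ 13 + 2·δ/(1-δ)
Solving: δ ≥ (T-R)/(T-P) = (13-8)/(13-2) = 0.4545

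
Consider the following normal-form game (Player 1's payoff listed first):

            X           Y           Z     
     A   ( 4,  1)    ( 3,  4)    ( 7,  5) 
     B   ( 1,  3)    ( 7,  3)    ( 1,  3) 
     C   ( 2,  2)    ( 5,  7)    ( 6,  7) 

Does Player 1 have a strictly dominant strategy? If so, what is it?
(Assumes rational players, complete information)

No strictly dominant strategy exists for Player 1

Work:
A strategy strictly dominates another if it gives a strictly higher payoff against every opponent action. Compare each pair of P1's strategies column-by-column:
  A vs B: [4 vs 1, 3 vs 7, 7 vs 1] → A does not strictly dominate B (column Y: 3 ≤ 7)
  A vs C: [4 vs 2, 3 vs 5, 7 vs 6] → A does not strictly dominate C (column Y: 3 ≤ 5)
  B vs A: [1 vs 4, 7 vs 3, 1 vs 7] → B does not strictly dominate A (column X: 1 ≤ 4)
  B vs C: [1 vs 2, 7 vs 5, 1 vs 6] → B does not strictly dominate C (column X: 1 ≤ 2)
  C vs A: [2 vs 4, 5 vs 3, 6 vs 7] → C does not strictly dominate A (column X: 2 ≤ 4)
  C vs B: [2 vs 1, 5 vs 7, 6 vs 1] → C does not strictly dominate B (column Y: 5 ≤ 7)
No single strategy strictly dominates all others → no strictly dominant strategy.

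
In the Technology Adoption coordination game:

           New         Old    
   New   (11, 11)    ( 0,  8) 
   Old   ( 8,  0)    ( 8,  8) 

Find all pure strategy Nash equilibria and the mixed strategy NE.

Pure NE: (New, New) and (Old, Old); Mixed NE: p = 0.7273, q = 0.7273

Work:
Check pure NE:
(New, New): (11, 11) - no unilateral deviation beneficial
(Old, Old): (8, 8) - no unilateral deviation beneficial
Mixed NE: P1 plays New with p = 0.7273, P2 plays New with q = 0.7273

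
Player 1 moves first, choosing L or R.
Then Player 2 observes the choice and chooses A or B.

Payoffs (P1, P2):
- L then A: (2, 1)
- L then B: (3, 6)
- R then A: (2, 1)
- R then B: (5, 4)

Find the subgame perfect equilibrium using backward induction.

P1 plays R, P2 plays B after L and B after R; Payoff (5, 4)

Work:
Backward induction:
After L: P2 chooses B → P1 gets 3
After R: P2 chooses B → P1 gets 5
P1 chooses R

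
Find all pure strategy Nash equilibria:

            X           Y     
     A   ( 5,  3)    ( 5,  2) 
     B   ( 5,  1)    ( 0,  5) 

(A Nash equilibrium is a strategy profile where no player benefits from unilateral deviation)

Nash equilibrium: (A, X)

Work:
Best responses:
  P1 vs X: payoffs [5, 5] → best response A/B (payoff 5)
  P1 vs Y: payoffs [5, 0] → best response A (payoff 5)
  P2 vs A: payoffs [3, 2] → best response X (payoff 3)
  P2 vs B: payoffs [1, 5] → best response Y (payoff 5)
Mutual best responses: (A,X) → Nash equilibria.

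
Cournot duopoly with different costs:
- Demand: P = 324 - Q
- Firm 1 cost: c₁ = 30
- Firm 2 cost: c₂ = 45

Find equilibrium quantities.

q₁* = 103.0, q₂* = 88.0

Work:
Reaction: q₁ = (324 - 30 - q₂)/2
Reaction: q₂ = (324 - 45 - q₁)/2
Solve simultaneously:
q₁* = (324 - 2×30 + 45)/3 = 103.0
q₂* = (324 - 2×45 + 30)/3 = 88.0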